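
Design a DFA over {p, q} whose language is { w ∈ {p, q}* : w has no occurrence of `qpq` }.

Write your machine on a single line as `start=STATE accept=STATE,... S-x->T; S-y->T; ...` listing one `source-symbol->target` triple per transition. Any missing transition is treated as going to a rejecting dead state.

start=S0; accept=S0,S1,S2; S0-p->S0; S0-q->S1; S1-p->S2; S1-q->S1; S2-p->S0; S2-q->S3; S3-p->S3; S3-q->S3

Track partial matches of the forbidden pattern `qpq`. State S3 is a dead state reached once `qpq` has occurred; every other state accepts. S0 means no part of `qpq` is currently matched.
        p   q  
>* S0   S0  S1 
 * S1   S2  S1 
 * S2   S0  S3 
   S3   S3  S3 
(> = start, * = accepting)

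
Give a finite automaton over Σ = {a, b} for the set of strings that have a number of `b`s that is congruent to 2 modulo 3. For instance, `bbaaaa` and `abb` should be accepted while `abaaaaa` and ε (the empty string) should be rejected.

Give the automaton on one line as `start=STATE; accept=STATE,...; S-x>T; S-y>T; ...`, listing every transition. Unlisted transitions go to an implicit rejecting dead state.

start=S0; accept=S2; S0-a>S0; S0-b>S1; S1-a>S1; S1-b>S2; S2-a>S2; S2-b>S0

The only thing that matters is how many `b`s have appeared, reduced mod 3. Use one state per residue: S0 for 0, …, S2 for 2. Reading `b` moves to the next residue; anything else stays put. S2 is accepting.
With 3 states:
        a   b  
>  S0   S0  S1 
   S1   S1  S2 
 * S2   S2  S0 
(> = start, * = accepting)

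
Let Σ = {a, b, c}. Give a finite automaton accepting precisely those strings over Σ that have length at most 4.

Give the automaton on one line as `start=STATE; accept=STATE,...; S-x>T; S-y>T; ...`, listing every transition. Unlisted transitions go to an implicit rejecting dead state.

start=s0; accept=s0,s1,s2,s3,s4; s0-a>s1; s0-b>s1; s0-c>s1; s1-a>s2; s1-b>s2; s1-c>s2; s2-a>s3; s2-b>s3; s2-c>s3; s3-a>s4; s3-b>s4; s3-c>s4; s4-a>s5; s4-b>s5; s4-c>s5; s5-a>s5; s5-b>s5; s5-c>s5

We only need to distinguish lengths 0, 1, …, 4, and '>4'. Chain s0 → s1 → s2 → s3 → s4 → s5 on every symbol, with s5 looping. Accepting states: {s0, s1, s2, s3, s4}.
A 6-state machine:
        a   b   c  
>* s0   s1  s1  s1 
 * s1   s2  s2  s2 
 * s2   s3  s3  s3 
 * s3   s4  s4  s4 
 * s4   s5  s5  s5 
   s5   s5  s5  s5 
(> = start, * = accepting)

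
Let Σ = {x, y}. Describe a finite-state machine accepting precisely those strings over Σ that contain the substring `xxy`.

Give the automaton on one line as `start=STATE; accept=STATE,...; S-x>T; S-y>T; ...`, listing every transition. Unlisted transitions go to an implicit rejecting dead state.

States s0..s2 record the length of the longest prefix of `xxy` that matches the current input suffix. Reaching s3 means `xxy` has been seen, and we stay there forever. Accept from s3.
With 4 states:
        x   y  
>  s0   s1  s0 
   s1   s2  s0 
   s2   s2  s3 
 * s3   s3  s3 
(> = start, * = accepting)

start=s0; accept=s3; s0-x>s1; s0-y>s0; s1-x>s2; s1-y>s0; s2-x>s2; s2-y>s3; s3-x>s3; s3-y>s3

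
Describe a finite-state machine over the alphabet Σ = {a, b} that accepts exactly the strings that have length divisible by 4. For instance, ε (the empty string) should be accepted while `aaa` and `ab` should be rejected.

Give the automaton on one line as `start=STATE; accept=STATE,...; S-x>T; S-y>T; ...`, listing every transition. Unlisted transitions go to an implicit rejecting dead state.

Count input length modulo 4: every symbol advances one step around the cycle q0 → q1 → q2 → q3 → q0. Accept at q0.
A 4-state machine:
        a   b  
>* q0   q1  q1 
   q1   q2  q2 
   q2   q3  q3 
   q3   q0  q0 
(> = start, * = accepting)

start=q0; accept=q0; q0-a>q1; q0-b>q1; q1-a>q2; q1-b>q2; q2-a>q3; q2-b>q3; q3-a>q0; q3-b>q0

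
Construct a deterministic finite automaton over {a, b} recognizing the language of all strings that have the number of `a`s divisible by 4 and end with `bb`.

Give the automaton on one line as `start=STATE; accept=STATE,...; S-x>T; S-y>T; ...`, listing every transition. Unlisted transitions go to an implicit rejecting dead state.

start=q0; accept=q4; q0-a>q1; q0-b>q2; q1-a>q3; q1-b>q1; q2-a>q1; q2-b>q4; q3-a>q5; q3-b>q3; q4-a>q1; q4-b>q4; q5-a>q0; q5-b>q5

Run two small machines in parallel and take their product. One (4 states) tracks the count of `a`s modulo 4; the other (3 states) tracks how much of the suffix `bb` has currently been matched. Each combined state is a pair, one component from each; accept when both components accept. After merging equivalent states the machine shrinks.
A 6-state machine:
        a   b  
>  q0   q1  q2 
   q1   q3  q1 
   q2   q1  q4 
   q3   q5  q3 
 * q4   q1  q4 
   q5   q0  q5 
(> = start, * = accepting)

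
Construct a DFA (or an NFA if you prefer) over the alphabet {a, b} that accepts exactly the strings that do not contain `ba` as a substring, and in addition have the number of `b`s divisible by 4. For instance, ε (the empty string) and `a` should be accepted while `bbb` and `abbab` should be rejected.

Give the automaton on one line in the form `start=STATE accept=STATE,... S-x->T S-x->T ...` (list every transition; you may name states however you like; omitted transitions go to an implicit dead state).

start=q0 accept=q0,q7 q0-a->q0 q0-b->q1 q1-a->q2 q1-b->q3 q2-a->q2 q2-b->q4 q3-a->q4 q3-b->q5 q4-a->q4 q4-b->q6 q5-a->q6 q5-b->q7 q6-a->q6 q6-b->q8 q7-a->q8 q7-b->q1 q8-a->q8 q8-b->q2

Run two small machines in parallel and take their product. One (3 states) tracks partial matches of the forbidden pattern `ba`; the other (4 states) tracks the count of `b`s modulo 4. Each combined state is a pair, one component from each; accept when both components accept.
        a   b  
>* q0   q0  q1 
   q1   q2  q3 
   q2   q2  q4 
   q3   q4  q5 
   q4   q4  q6 
   q5   q6  q7 
   q6   q6  q8 
 * q7   q8  q1 
   q8   q8  q2 
(> = start, * = accepting)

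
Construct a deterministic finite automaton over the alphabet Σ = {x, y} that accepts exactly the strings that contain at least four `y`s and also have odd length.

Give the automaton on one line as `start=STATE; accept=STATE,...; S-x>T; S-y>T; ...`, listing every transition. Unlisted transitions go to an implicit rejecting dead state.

start=q0; accept=q9; q0-x>q1; q0-y>q2; q1-x>q0; q1-y>q3; q2-x>q3; q2-y>q4; q3-x>q2; q3-y>q5; q4-x>q5; q4-y>q6; q5-x>q4; q5-y>q7; q6-x>q7; q6-y>q8; q7-x>q6; q7-y>q9; q8-x>q9; q8-y>q9; q9-x>q8; q9-y>q8

Handle the two conditions separately and then intersect. One (6 states) tracks the count of `y`s, saturating at 5; the other (2 states) tracks the input length modulo 2. Each combined state is a pair, one component from each; accept when both components accept. Minimizing collapses redundant product states.
10 states suffice.
        x   y  
>  q0   q1  q2 
   q1   q0  q3 
   q2   q3  q4 
   q3   q2  q5 
   q4   q5  q6 
   q5   q4  q7 
   q6   q7  q8 
   q7   q6  q9 
   q8   q9  q9 
 * q9   q8  q8 
(> = start, * = accepting)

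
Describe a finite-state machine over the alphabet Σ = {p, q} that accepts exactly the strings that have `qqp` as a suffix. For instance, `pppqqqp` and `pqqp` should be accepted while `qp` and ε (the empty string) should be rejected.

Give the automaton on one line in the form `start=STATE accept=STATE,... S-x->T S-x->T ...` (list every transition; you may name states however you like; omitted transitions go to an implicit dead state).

start=S0 accept=S3 S0-p->S0 S0-q->S1 S1-p->S0 S1-q->S2 S2-p->S3 S2-q->S2 S3-p->S0 S3-q->S1

Let each state record the length of the longest suffix of the input read so far that is also a prefix of `qqp`. S1 means the last symbol is `q`; S2 means the last 2 symbols are `qq`; S3 means the last 3 symbols are `qqp`. Accept only at S3, where the string currently ends in `qqp`.
        p   q  
>  S0   S0  S1 
   S1   S0  S2 
   S2   S3  S2 
 * S3   S0  S1 
(> = start, * = accepting)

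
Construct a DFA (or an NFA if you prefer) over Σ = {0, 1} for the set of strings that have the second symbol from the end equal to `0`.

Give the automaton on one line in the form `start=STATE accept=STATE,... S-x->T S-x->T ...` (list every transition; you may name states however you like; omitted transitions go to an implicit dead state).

start=q0 accept=q3,q4 q0-0->q1 q0-1->q2 q1-0->q3 q1-1->q4 q2-0->q5 q2-1->q6 q3-0->q3 q3-1->q4 q4-0->q5 q4-1->q6 q5-0->q3 q5-1->q4 q6-0->q5 q6-1->q6

A DFA must remember the last 2 symbols (since which symbol is second-to-last isn't known until the input ends). Use one state per possible window of the last ≤2 symbols; accept from those whose window starts with `0`.
7 states suffice.
        0   1  
>  q0   q1  q2 
   q1   q3  q4 
   q2   q5  q6 
 * q3   q3  q4 
 * q4   q5  q6 
   q5   q3  q4 
   q6   q5  q6 
(> = start, * = accepting)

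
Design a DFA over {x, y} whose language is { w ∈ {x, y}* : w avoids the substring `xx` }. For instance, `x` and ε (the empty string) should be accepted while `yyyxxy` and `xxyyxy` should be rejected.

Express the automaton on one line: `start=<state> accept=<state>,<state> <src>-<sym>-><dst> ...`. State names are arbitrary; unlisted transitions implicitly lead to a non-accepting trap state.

start=A accept=A,B A-x->B A-y->A B-x->C B-y->A C-x->C C-y->C

Track partial matches of the forbidden pattern `xx`. State C is a dead state reached once `xx` has occurred; every other state accepts. A means no part of `xx` is currently matched.
       x  y 
>* A   B  A 
 * B   C  A 
   C   C  C 
(> = start, * = accepting)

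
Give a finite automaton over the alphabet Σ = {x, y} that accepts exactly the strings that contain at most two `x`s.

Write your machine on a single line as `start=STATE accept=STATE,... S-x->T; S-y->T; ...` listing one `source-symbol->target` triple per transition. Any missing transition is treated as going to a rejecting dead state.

Only the number of `x`s matters, and only up to 3. Make a chain s0 → s1 → s2 → s3 advanced by each `x` (with s3 absorbing); every other symbol self-loops. The accepting set is {s0, s1, s2}.
A 4-state machine:
        x   y  
>* s0   s1  s0 
 * s1   s2  s1 
 * s2   s3  s2 
   s3   s3  s3 
(> = start, * = accepting)

start=s0; accept=s0,s1,s2; s0-x->s1; s0-y->s0; s1-x->s2; s1-y->s1; s2-x->s3; s2-y->s2; s3-x->s3; s3-y->s3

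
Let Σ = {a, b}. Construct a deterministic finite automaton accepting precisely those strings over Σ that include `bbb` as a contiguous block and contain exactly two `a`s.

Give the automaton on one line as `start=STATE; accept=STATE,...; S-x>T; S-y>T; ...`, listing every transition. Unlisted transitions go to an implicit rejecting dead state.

start=s0; accept=s12; s0-a>s1; s0-b>s2; s1-a>s3; s1-b>s4; s2-a>s1; s2-b>s5; s3-a>s6; s3-b>s7; s4-a>s3; s4-b>s8; s5-a>s1; s5-b>s9; s6-a>s6; s6-b>s6; s7-a>s6; s7-b>s10; s8-a>s3; s8-b>s11; s9-a>s11; s9-b>s9; s10-a>s6; s10-b>s12; s11-a>s12; s11-b>s11; s12-a>s6; s12-b>s12

Handle the two conditions separately and then intersect. The first has 4 states tracking whether and how much of `bbb` has been seen; the second has 4 states tracking the count of `a`s, saturating at 3. A product state is a pair (one from each), accepting exactly when both do. Minimizing collapses redundant product states.
A 13-state machine:
          a    b  
>  s0     s1   s2 
   s1     s3   s4 
   s2     s1   s5 
   s3     s6   s7 
   s4     s3   s8 
   s5     s1   s9 
   s6     s6   s6 
   s7     s6  s10 
   s8     s3  s11 
   s9    s11   s9 
   s10    s6  s12 
   s11   s12  s11 
 * s12    s6  s12 
(> = start, * = accepting)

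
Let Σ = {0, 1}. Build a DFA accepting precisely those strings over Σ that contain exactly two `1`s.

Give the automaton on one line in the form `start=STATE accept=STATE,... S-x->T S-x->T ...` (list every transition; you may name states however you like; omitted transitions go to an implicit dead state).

Only the number of `1`s matters, and only up to 3. Make a chain A → B → C → D advanced by each `1` (with D absorbing); every other symbol self-loops. The accepting set is {C}.
A 4-state machine:
       0  1 
>  A   A  B 
   B   B  C 
 * C   C  D 
   D   D  D 
(> = start, * = accepting)

start=A accept=C A-0->A A-1->B B-0->B B-1->C C-0->C C-1->D D-0->D D-1->D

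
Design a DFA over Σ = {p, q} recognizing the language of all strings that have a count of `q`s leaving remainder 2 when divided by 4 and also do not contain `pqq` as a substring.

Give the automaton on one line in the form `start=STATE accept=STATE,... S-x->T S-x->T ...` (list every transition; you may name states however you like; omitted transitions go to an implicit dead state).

start=s0 accept=s5,s7,s8 s0-p->s1 s0-q->s2 s1-p->s1 s1-q->s3 s2-p->s4 s2-q->s5 s3-p->s4 s3-q->s6 s4-p->s4 s4-q->s7 s5-p->s8 s5-q->s9 s6-p->s6 s6-q->s10 s7-p->s8 s7-q->s10 s8-p->s8 s8-q->s11 s9-p->s12 s9-q->s0 s10-p->s10 s10-q->s13 s11-p->s12 s11-q->s13 s12-p->s12 s12-q->s14 s13-p->s13 s13-q->s15 s14-p->s1 s14-q->s15 s15-p->s15 s15-q->s6

Handle the two conditions separately and then intersect. The first has 4 states tracking the count of `q`s modulo 4; the second has 4 states tracking partial matches of the forbidden pattern `pqq`. A product state is a pair (one from each), accepting exactly when both do.
With 16 states:
          p    q  
>  s0     s1   s2 
   s1     s1   s3 
   s2     s4   s5 
   s3     s4   s6 
   s4     s4   s7 
 * s5     s8   s9 
   s6     s6  s10 
 * s7     s8  s10 
 * s8     s8  s11 
   s9    s12   s0 
   s10   s10  s13 
   s11   s12  s13 
   s12   s12  s14 
   s13   s13  s15 
   s14    s1  s15 
   s15   s15   s6 
(> = start, * = accepting)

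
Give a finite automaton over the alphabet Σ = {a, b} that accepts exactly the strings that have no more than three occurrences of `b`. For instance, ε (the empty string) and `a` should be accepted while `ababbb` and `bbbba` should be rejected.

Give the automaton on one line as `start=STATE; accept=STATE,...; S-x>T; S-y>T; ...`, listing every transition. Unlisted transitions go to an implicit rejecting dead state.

Only the number of `b`s matters, and only up to 4. Make a chain S0 → S1 → S2 → S3 → S4 advanced by each `b` (with S4 absorbing); every other symbol self-loops. The accepting set is {S0, S1, S2, S3}.
A 5-state machine:
        a   b  
>* S0   S0  S1 
 * S1   S1  S2 
 * S2   S2  S3 
 * S3   S3  S4 
   S4   S4  S4 
(> = start, * = accepting)

start=S0; accept=S0,S1,S2,S3; S0-a>S0; S0-b>S1; S1-a>S1; S1-b>S2; S2-a>S2; S2-b>S3; S3-a>S3; S3-b>S4; S4-a>S4; S4-b>S4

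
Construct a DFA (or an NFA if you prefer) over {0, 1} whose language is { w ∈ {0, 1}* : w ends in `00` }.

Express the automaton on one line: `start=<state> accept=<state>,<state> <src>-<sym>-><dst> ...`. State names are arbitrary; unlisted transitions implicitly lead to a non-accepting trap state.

Let each state record the length of the longest suffix of the input read so far that is also a prefix of `00`. s1 means the last symbol is `0`; s2 means the last 2 symbols are `00`. Accept only at s2, where the string currently ends in `00`.
With 3 states:
        0   1  
>  s0   s1  s0 
   s1   s2  s0 
 * s2   s2  s0 
(> = start, * = accepting)

start=s0 accept=s2 s0-0->s1 s0-1->s0 s1-0->s2 s1-1->s0 s2-0->s2 s2-1->s0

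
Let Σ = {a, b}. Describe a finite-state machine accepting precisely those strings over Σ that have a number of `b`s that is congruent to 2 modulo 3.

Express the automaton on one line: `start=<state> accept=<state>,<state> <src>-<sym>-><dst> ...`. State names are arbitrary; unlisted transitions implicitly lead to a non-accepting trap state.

start=q0 accept=q2 q0-a->q0 q0-b->q1 q1-a->q1 q1-b->q2 q2-a->q2 q2-b->q0

Keep the running count of `b`s modulo 3: each `b` advances along the cycle q0 → q1 → q2 → q0 while other symbols loop. Accept at q2.
        a   b  
>  q0   q0  q1 
   q1   q1  q2 
 * q2   q2  q0 
(> = start, * = accepting)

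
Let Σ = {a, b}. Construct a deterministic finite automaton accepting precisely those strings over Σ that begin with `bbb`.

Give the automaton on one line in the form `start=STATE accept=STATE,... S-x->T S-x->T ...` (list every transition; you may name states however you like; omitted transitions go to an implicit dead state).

Walk along `bbb` while the input agrees: from S0 take `b` to S1, and so on. Any deviation drops to the rejecting sink S4. Once S3 is reached the prefix is confirmed and every continuation is accepted.
With 5 states:
        a   b  
>  S0   S4  S1 
   S1   S4  S2 
   S2   S4  S3 
 * S3   S3  S3 
   S4   S4  S4 
(> = start, * = accepting)

start=S0 accept=S3 S0-a->S4 S0-b->S1 S1-a->S4 S1-b->S2 S2-a->S4 S2-b->S3 S3-a->S3 S3-b->S3 S4-a->S4 S4-b->S4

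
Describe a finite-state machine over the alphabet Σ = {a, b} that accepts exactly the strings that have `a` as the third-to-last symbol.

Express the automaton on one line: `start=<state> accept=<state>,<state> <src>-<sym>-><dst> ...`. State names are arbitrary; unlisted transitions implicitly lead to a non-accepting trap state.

start=q0 accept=q7,q8,q9,q10 q0-a->q1 q0-b->q2 q1-a->q3 q1-b->q4 q2-a->q5 q2-b->q6 q3-a->q7 q3-b->q8 q4-a->q9 q4-b->q10 q5-a->q11 q5-b->q12 q6-a->q13 q6-b->q14 q7-a->q7 q7-b->q8 q8-a->q9 q8-b->q10 q9-a->q11 q9-b->q12 q10-a->q13 q10-b->q14 q11-a->q7 q11-b->q8 q12-a->q9 q12-b->q10 q13-a->q11 q13-b->q12 q14-a->q13 q14-b->q14

A DFA must remember the last 3 symbols (since which symbol is third-to-last isn't known until the input ends). Use one state per possible window of the last ≤3 symbols; accept from those whose window starts with `a`.
          a    b  
>  q0     q1   q2 
   q1     q3   q4 
   q2     q5   q6 
   q3     q7   q8 
   q4     q9  q10 
   q5    q11  q12 
   q6    q13  q14 
 * q7     q7   q8 
 * q8     q9  q10 
 * q9    q11  q12 
 * q10   q13  q14 
   q11    q7   q8 
   q12    q9  q10 
   q13   q11  q12 
   q14   q13  q14 
(> = start, * = accepting)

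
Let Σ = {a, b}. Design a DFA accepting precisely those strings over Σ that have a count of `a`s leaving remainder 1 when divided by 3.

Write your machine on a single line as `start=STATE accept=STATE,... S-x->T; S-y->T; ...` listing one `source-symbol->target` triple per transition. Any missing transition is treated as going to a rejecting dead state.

start=S0; accept=S1; S0-a->S1; S0-b->S0; S1-a->S2; S1-b->S1; S2-a->S0; S2-b->S2

Keep the running count of `a`s modulo 3: each `a` advances along the cycle S0 → S1 → S2 → S0 while other symbols loop. Accept at S1.
A 3-state machine:
        a   b  
>  S0   S1  S0 
 * S1   S2  S1 
   S2   S0  S2 
(> = start, * = accepting)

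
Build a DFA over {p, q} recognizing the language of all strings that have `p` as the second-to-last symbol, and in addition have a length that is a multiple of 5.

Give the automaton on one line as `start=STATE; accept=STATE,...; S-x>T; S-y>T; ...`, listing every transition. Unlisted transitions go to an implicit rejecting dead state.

start=s0; accept=s6; s0-p>s1; s0-q>s1; s1-p>s2; s1-q>s2; s2-p>s3; s2-q>s3; s3-p>s4; s3-q>s5; s4-p>s6; s4-q>s6; s5-p>s0; s5-q>s0; s6-p>s1; s6-q>s1

Build one automaton per condition and run them in lockstep. One (7 states) tracks the last 2 symbols read; the other (5 states) tracks the input length modulo 5. Each combined state is a pair, one component from each; accept when both components accept. After merging equivalent states the machine shrinks.
7 states suffice.
        p   q  
>  s0   s1  s1 
   s1   s2  s2 
   s2   s3  s3 
   s3   s4  s5 
   s4   s6  s6 
   s5   s0  s0 
 * s6   s1  s1 
(> = start, * = accepting)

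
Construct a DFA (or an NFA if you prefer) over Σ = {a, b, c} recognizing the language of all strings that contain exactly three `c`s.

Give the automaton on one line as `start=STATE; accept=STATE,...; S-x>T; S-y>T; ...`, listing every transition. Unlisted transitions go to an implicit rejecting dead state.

Only the number of `c`s matters, and only up to 4. Make a chain s0 → s1 → s2 → s3 → s4 advanced by each `c` (with s4 absorbing); every other symbol self-loops. The accepting set is {s3}.
With 5 states:
        a   b   c  
>  s0   s0  s0  s1 
   s1   s1  s1  s2 
   s2   s2  s2  s3 
 * s3   s3  s3  s4 
   s4   s4  s4  s4 
(> = start, * = accepting)

start=s0; accept=s3; s0-a>s0; s0-b>s0; s0-c>s1; s1-a>s1; s1-b>s1; s1-c>s2; s2-a>s2; s2-b>s2; s2-c>s3; s3-a>s3; s3-b>s3; s3-c>s4; s4-a>s4; s4-b>s4; s4-c>s4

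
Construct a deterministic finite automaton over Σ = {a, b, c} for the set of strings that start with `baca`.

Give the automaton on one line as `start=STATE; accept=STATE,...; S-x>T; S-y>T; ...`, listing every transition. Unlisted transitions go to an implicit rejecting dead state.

start=S0; accept=S4; S0-a>S5; S0-b>S1; S0-c>S5; S1-a>S2; S1-b>S5; S1-c>S5; S2-a>S5; S2-b>S5; S2-c>S3; S3-a>S4; S3-b>S5; S3-c>S5; S4-a>S4; S4-b>S4; S4-c>S4; S5-a>S5; S5-b>S5; S5-c>S5

Walk along `baca` while the input agrees: from S0 take `b` to S1, and so on. Any deviation drops to the rejecting sink S5. Once S4 is reached the prefix is confirmed and every continuation is accepted.
6 states suffice.
        a   b   c  
>  S0   S5  S1  S5 
   S1   S2  S5  S5 
   S2   S5  S5  S3 
   S3   S4  S5  S5 
 * S4   S4  S4  S4 
   S5   S5  S5  S5 
(> = start, * = accepting)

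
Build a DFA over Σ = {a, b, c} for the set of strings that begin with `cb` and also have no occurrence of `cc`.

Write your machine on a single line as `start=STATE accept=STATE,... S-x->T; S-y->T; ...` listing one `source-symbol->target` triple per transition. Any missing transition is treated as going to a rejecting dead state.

Handle the two conditions separately and then intersect. One (4 states) tracks whether the input so far still matches the prefix `cb`; the other (3 states) tracks partial matches of the forbidden pattern `cc`. Each combined state is a pair, one component from each; accept when both components accept. After merging equivalent states the machine shrinks.
With 5 states:
        a   b   c  
>  q0   q1  q1  q2 
   q1   q1  q1  q1 
   q2   q1  q3  q1 
 * q3   q3  q3  q4 
 * q4   q3  q3  q1 
(> = start, * = accepting)

start=q0; accept=q3,q4; q0-a->q1; q0-b->q1; q0-c->q2; q1-a->q1; q1-b->q1; q1-c->q1; q2-a->q1; q2-b->q3; q2-c->q1; q3-a->q3; q3-b->q3; q3-c->q4; q4-a->q3; q4-b->q3; q4-c->q1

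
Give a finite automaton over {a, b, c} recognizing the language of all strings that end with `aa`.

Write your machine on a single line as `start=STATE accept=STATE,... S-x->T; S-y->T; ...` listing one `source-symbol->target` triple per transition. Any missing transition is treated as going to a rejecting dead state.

start=S0; accept=S2; S0-a->S1; S0-b->S0; S0-c->S0; S1-a->S2; S1-b->S0; S1-c->S0; S2-a->S2; S2-b->S0; S2-c->S0

Let each state record the length of the longest suffix of the input read so far that is also a prefix of `aa`. S1 means the last symbol is `a`; S2 means the last 2 symbols are `aa`. Accept only at S2, where the string currently ends in `aa`.
        a   b   c  
>  S0   S1  S0  S0 
   S1   S2  S0  S0 
 * S2   S2  S0  S0 
(> = start, * = accepting)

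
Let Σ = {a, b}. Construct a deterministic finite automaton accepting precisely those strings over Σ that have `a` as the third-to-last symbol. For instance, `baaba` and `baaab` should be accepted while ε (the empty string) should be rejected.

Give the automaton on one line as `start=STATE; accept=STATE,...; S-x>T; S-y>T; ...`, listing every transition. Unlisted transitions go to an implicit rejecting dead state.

start=S0; accept=S7,S8,S9,S10; S0-a>S1; S0-b>S2; S1-a>S3; S1-b>S4; S2-a>S5; S2-b>S6; S3-a>S7; S3-b>S8; S4-a>S9; S4-b>S10; S5-a>S11; S5-b>S12; S6-a>S13; S6-b>S14; S7-a>S7; S7-b>S8; S8-a>S9; S8-b>S10; S9-a>S11; S9-b>S12; S10-a>S13; S10-b>S14; S11-a>S7; S11-b>S8; S12-a>S9; S12-b>S10; S13-a>S11; S13-b>S12; S14-a>S13; S14-b>S14

Because acceptance depends on a position counted from the end, the machine has to buffer the most recent 3 symbols. Make each state the string of the last up-to-3 symbols read; on input `x` shift the window left and append `x`. Accept when the buffered window has length 3 and begins with `a`.
With 15 states:
          a    b  
>  S0     S1   S2 
   S1     S3   S4 
   S2     S5   S6 
   S3     S7   S8 
   S4     S9  S10 
   S5    S11  S12 
   S6    S13  S14 
 * S7     S7   S8 
 * S8     S9  S10 
 * S9    S11  S12 
 * S10   S13  S14 
   S11    S7   S8 
   S12    S9  S10 
   S13   S11  S12 
   S14   S13  S14 
(> = start, * = accepting)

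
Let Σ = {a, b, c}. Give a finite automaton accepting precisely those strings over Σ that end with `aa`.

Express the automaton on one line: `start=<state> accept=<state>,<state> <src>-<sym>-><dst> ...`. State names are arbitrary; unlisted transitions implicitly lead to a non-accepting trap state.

Remember how much of `aa` the current input suffix matches. State q0 means no match yet; q1 means the last symbol is `a`; q2 means the last 2 symbols are `aa`. Only q2 accepts. On a mismatch, fall back to the longest proper suffix that is still a prefix of `aa`.
A 3-state machine:
        a   b   c  
>  q0   q1  q0  q0 
   q1   q2  q0  q0 
 * q2   q2  q0  q0 
(> = start, * = accepting)

start=q0 accept=q2 q0-a->q1 q0-b->q0 q0-c->q0 q1-a->q2 q1-b->q0 q1-c->q0 q2-a->q2 q2-b->q0 q2-c->q0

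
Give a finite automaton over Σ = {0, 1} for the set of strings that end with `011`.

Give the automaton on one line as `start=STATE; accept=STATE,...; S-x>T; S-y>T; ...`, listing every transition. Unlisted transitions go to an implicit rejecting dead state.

Let each state record the length of the longest suffix of the input read so far that is also a prefix of `011`. S1 means the last symbol is `0`; S2 means the last 2 symbols are `01`; S3 means the last 3 symbols are `011`. Accept only at S3, where the string currently ends in `011`.
With 4 states:
        0   1  
>  S0   S1  S0 
   S1   S1  S2 
   S2   S1  S3 
 * S3   S1  S0 
(> = start, * = accepting)

start=S0; accept=S3; S0-0>S1; S0-1>S0; S1-0>S1; S1-1>S2; S2-0>S1; S2-1>S3; S3-0>S1; S3-1>S0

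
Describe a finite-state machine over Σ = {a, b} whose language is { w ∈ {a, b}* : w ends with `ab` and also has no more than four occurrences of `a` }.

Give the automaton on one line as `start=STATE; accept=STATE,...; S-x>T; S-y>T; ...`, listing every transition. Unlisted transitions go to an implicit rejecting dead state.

Build one automaton per condition and run them in lockstep. One (3 states) tracks how much of the suffix `ab` has currently been matched; the other (6 states) tracks the count of `a`s, saturating at 5. Each combined state is a pair, one component from each; accept when both components accept. After merging equivalent states the machine shrinks.
13 states suffice.
          a    b  
>  s0     s1   s0 
   s1     s2   s3 
   s2     s4   s5 
 * s3     s2   s6 
   s4     s7   s8 
 * s5     s4   s9 
   s6     s2   s6 
   s7    s10  s11 
 * s8     s7  s12 
   s9     s4   s9 
   s10   s10  s10 
 * s11   s10  s10 
   s12    s7  s12 
(> = start, * = accepting)

start=s0; accept=s3,s5,s8,s11; s0-a>s1; s0-b>s0; s1-a>s2; s1-b>s3; s2-a>s4; s2-b>s5; s3-a>s2; s3-b>s6; s4-a>s7; s4-b>s8; s5-a>s4; s5-b>s9; s6-a>s2; s6-b>s6; s7-a>s10; s7-b>s11; s8-a>s7; s8-b>s12; s9-a>s4; s9-b>s9; s10-a>s10; s10-b>s10; s11-a>s10; s11-b>s10; s12-a>s7; s12-b>s12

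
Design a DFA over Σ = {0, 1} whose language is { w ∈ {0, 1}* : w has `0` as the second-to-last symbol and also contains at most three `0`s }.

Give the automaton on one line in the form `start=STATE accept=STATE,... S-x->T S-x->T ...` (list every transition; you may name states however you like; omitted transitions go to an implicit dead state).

Run two small machines in parallel and take their product. The first has 7 states tracking the last 2 symbols read; the second has 5 states tracking the count of `0`s, saturating at 4. A product state is a pair (one from each), accepting exactly when both do. After merging equivalent states the machine shrinks.
A 12-state machine:
          0    1  
>  q0     q1   q0 
   q1     q2   q3 
 * q2     q4   q5 
 * q3     q6   q7 
 * q4     q8   q9 
 * q5    q10  q11 
   q6     q4   q5 
   q7     q6   q7 
   q8     q8   q8 
 * q9     q8   q8 
   q10    q8   q9 
   q11   q10  q11 
(> = start, * = accepting)

start=q0 accept=q2,q3,q4,q5,q9 q0-0->q1 q0-1->q0 q1-0->q2 q1-1->q3 q2-0->q4 q2-1->q5 q3-0->q6 q3-1->q7 q4-0->q8 q4-1->q9 q5-0->q10 q5-1->q11 q6-0->q4 q6-1->q5 q7-0->q6 q7-1->q7 q8-0->q8 q8-1->q8 q9-0->q8 q9-1->q8 q10-0->q8 q10-1->q9 q11-0->q10 q11-1->q11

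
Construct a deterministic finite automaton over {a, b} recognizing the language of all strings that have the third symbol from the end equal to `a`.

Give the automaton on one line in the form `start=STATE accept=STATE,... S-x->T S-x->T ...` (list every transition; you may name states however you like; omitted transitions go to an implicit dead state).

A DFA must remember the last 3 symbols (since which symbol is third-to-last isn't known until the input ends). Use one state per possible window of the last ≤3 symbols; accept from those whose window starts with `a`.
15 states suffice.
          a    b  
>  q0     q1   q2 
   q1     q3   q4 
   q2     q5   q6 
   q3     q7   q8 
   q4     q9  q10 
   q5    q11  q12 
   q6    q13  q14 
 * q7     q7   q8 
 * q8     q9  q10 
 * q9    q11  q12 
 * q10   q13  q14 
   q11    q7   q8 
   q12    q9  q10 
   q13   q11  q12 
   q14   q13  q14 
(> = start, * = accepting)

start=q0 accept=q7,q8,q9,q10 q0-a->q1 q0-b->q2 q1-a->q3 q1-b->q4 q2-a->q5 q2-b->q6 q3-a->q7 q3-b->q8 q4-a->q9 q4-b->q10 q5-a->q11 q5-b->q12 q6-a->q13 q6-b->q14 q7-a->q7 q7-b->q8 q8-a->q9 q8-b->q10 q9-a->q11 q9-b->q12 q10-a->q13 q10-b->q14 q11-a->q7 q11-b->q8 q12-a->q9 q12-b->q10 q13-a->q11 q13-b->q12 q14-a->q13 q14-b->q14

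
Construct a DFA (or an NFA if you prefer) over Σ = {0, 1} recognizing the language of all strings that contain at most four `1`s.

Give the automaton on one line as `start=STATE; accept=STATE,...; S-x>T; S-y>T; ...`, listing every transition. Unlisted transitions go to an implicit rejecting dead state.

start=q0; accept=q0,q1,q2,q3,q4; q0-0>q0; q0-1>q1; q1-0>q1; q1-1>q2; q2-0>q2; q2-1>q3; q3-0>q3; q3-1>q4; q4-0>q4; q4-1>q5; q5-0>q5; q5-1>q5

Count `1`s, saturating at 5: states q0 through q4 mean 0 through 4 `1`s seen; q5 means more than 4. Each `1` increments (capped at q5); other symbols loop. Accept from {q0, q1, q2, q3, q4}.
A 6-state machine:
        0   1  
>* q0   q0  q1 
 * q1   q1  q2 
 * q2   q2  q3 
 * q3   q3  q4 
 * q4   q4  q5 
   q5   q5  q5 
(> = start, * = accepting)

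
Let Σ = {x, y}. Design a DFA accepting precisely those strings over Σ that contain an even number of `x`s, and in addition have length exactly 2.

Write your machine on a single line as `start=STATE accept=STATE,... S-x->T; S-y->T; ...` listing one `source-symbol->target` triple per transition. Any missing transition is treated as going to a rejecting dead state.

Build one automaton per condition and run them in lockstep. The first has 2 states tracking the count of `x`s modulo 2; the second has 4 states tracking the input length, saturating at 3. A product state is a pair (one from each), accepting exactly when both do.
7 states suffice.
        x   y  
>  q0   q1  q2 
   q1   q3  q4 
   q2   q4  q3 
 * q3   q5  q6 
   q4   q6  q5 
   q5   q6  q5 
   q6   q5  q6 
(> = start, * = accepting)

start=q0; accept=q3; q0-x->q1; q0-y->q2; q1-x->q3; q1-y->q4; q2-x->q4; q2-y->q3; q3-x->q5; q3-y->q6; q4-x->q6; q4-y->q5; q5-x->q6; q5-y->q5; q6-x->q5; q6-y->q6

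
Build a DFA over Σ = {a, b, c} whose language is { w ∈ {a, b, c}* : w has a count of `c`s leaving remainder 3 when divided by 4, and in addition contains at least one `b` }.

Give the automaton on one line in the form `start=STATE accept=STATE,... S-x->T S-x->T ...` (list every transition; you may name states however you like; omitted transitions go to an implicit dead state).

Handle the two conditions separately and then intersect. One (4 states) tracks the count of `c`s modulo 4; the other (3 states) tracks the count of `b`s, saturating at 2. Each combined state is a pair, one component from each; accept when both components accept.
A 12-state machine:
          a    b    c  
>  S0     S0   S1   S2 
   S1     S1   S3   S4 
   S2     S2   S4   S5 
   S3     S3   S3   S6 
   S4     S4   S6   S7 
   S5     S5   S7   S8 
   S6     S6   S6   S9 
   S7     S7   S9  S10 
   S8     S8  S10   S0 
   S9     S9   S9  S11 
 * S10   S10  S11   S1 
 * S11   S11  S11   S3 
(> = start, * = accepting)

start=S0 accept=S10,S11 S0-a->S0 S0-b->S1 S0-c->S2 S1-a->S1 S1-b->S3 S1-c->S4 S2-a->S2 S2-b->S4 S2-c->S5 S3-a->S3 S3-b->S3 S3-c->S6 S4-a->S4 S4-b->S6 S4-c->S7 S5-a->S5 S5-b->S7 S5-c->S8 S6-a->S6 S6-b->S6 S6-c->S9 S7-a->S7 S7-b->S9 S7-c->S10 S8-a->S8 S8-b->S10 S8-c->S0 S9-a->S9 S9-b->S9 S9-c->S11 S10-a->S10 S10-b->S11 S10-c->S1 S11-a->S11 S11-b->S11 S11-c->S3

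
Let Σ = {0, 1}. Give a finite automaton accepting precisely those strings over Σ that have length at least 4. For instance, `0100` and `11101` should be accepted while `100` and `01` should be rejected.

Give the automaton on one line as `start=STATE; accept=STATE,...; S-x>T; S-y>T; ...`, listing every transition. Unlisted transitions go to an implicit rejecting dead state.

start=q0; accept=q4,q5; q0-0>q1; q0-1>q1; q1-0>q2; q1-1>q2; q2-0>q3; q2-1>q3; q3-0>q4; q3-1>q4; q4-0>q5; q4-1>q5; q5-0>q5; q5-1>q5

We only need to distinguish lengths 0, 1, …, 4, and '>4'. Chain q0 → q1 → q2 → q3 → q4 → q5 on every symbol, with q5 looping. Accepting states: {q4, q5}.
A 6-state machine:
        0   1  
>  q0   q1  q1 
   q1   q2  q2 
   q2   q3  q3 
   q3   q4  q4 
 * q4   q5  q5 
 * q5   q5  q5 
(> = start, * = accepting)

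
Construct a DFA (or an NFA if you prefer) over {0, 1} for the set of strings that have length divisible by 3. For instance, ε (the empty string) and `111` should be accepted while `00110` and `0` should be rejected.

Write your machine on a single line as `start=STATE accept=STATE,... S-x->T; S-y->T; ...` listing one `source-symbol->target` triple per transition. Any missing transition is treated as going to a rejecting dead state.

start=S0; accept=S0; S0-0->S1; S0-1->S1; S1-0->S2; S1-1->S2; S2-0->S0; S2-1->S0

Count input length modulo 3: every symbol advances one step around the cycle S0 → S1 → S2 → S0. Accept at S0.
3 states suffice.
        0   1  
>* S0   S1  S1 
   S1   S2  S2 
   S2   S0  S0 
(> = start, * = accepting)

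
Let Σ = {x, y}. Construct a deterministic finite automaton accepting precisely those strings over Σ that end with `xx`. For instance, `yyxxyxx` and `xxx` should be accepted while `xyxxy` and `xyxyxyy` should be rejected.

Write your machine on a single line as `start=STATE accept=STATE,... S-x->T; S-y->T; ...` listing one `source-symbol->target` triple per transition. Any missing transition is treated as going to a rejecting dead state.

Let each state record the length of the longest suffix of the input read so far that is also a prefix of `xx`. q1 means the last symbol is `x`; q2 means the last 2 symbols are `xx`. Accept only at q2, where the string currently ends in `xx`.
3 states suffice.
        x   y  
>  q0   q1  q0 
   q1   q2  q0 
 * q2   q2  q0 
(> = start, * = accepting)

start=q0; accept=q2; q0-x->q1; q0-y->q0; q1-x->q2; q1-y->q0; q2-x->q2; q2-y->q0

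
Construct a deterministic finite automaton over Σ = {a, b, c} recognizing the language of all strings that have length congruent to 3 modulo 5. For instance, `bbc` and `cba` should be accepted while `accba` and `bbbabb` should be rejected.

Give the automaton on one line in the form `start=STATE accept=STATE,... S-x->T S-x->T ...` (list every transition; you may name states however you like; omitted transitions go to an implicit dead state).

start=S0 accept=S3 S0-a->S1 S0-b->S1 S0-c->S1 S1-a->S2 S1-b->S2 S1-c->S2 S2-a->S3 S2-b->S3 S2-c->S3 S3-a->S4 S3-b->S4 S3-c->S4 S4-a->S0 S4-b->S0 S4-c->S0

Only the length mod 5 matters, so use a 5-cycle: from any state, every input symbol moves to the next state, wrapping S4 back to S0. Mark S3 accepting.
        a   b   c  
>  S0   S1  S1  S1 
   S1   S2  S2  S2 
   S2   S3  S3  S3 
 * S3   S4  S4  S4 
   S4   S0  S0  S0 
(> = start, * = accepting)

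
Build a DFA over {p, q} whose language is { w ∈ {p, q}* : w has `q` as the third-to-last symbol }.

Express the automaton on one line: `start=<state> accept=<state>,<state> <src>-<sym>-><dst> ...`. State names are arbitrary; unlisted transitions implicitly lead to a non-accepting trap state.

start=S0 accept=S11,S12,S13,S14 S0-p->S1 S0-q->S2 S1-p->S3 S1-q->S4 S2-p->S5 S2-q->S6 S3-p->S7 S3-q->S8 S4-p->S9 S4-q->S10 S5-p->S11 S5-q->S12 S6-p->S13 S6-q->S14 S7-p->S7 S7-q->S8 S8-p->S9 S8-q->S10 S9-p->S11 S9-q->S12 S10-p->S13 S10-q->S14 S11-p->S7 S11-q->S8 S12-p->S9 S12-q->S10 S13-p->S11 S13-q->S12 S14-p->S13 S14-q->S14

Because acceptance depends on a position counted from the end, the machine has to buffer the most recent 3 symbols. Make each state the string of the last up-to-3 symbols read; on input `x` shift the window left and append `x`. Accept when the buffered window has length 3 and begins with `q`.
          p    q  
>  S0     S1   S2 
   S1     S3   S4 
   S2     S5   S6 
   S3     S7   S8 
   S4     S9  S10 
   S5    S11  S12 
   S6    S13  S14 
   S7     S7   S8 
   S8     S9  S10 
   S9    S11  S12 
   S10   S13  S14 
 * S11    S7   S8 
 * S12    S9  S10 
 * S13   S11  S12 
 * S14   S13  S14 
(> = start, * = accepting)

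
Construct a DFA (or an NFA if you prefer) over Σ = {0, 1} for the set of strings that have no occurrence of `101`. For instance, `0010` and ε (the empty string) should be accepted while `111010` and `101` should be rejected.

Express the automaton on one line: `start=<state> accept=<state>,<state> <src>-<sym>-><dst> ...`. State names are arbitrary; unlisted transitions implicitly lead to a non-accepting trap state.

start=S0 accept=S0,S1,S2 S0-0->S0 S0-1->S1 S1-0->S2 S1-1->S1 S2-0->S0 S2-1->S3 S3-0->S3 S3-1->S3

This is the complement of 'contains `101`'. Use the same substring-matching states — S0 through S3 holding how much of `101` has just been matched — but flip the accepting set: everything except the trap S3 accepts.
4 states suffice.
        0   1  
>* S0   S0  S1 
 * S1   S2  S1 
 * S2   S0  S3 
   S3   S3  S3 
(> = start, * = accepting)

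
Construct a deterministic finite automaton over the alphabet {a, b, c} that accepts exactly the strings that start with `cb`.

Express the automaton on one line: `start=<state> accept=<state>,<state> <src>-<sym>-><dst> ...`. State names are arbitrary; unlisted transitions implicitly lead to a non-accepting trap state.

start=s0 accept=s2 s0-a->s3 s0-b->s3 s0-c->s1 s1-a->s3 s1-b->s2 s1-c->s3 s2-a->s2 s2-b->s2 s2-c->s2 s3-a->s3 s3-b->s3 s3-c->s3

Walk along `cb` while the input agrees: from s0 take `c` to s1, and so on. Any deviation drops to the rejecting sink s3. Once s2 is reached the prefix is confirmed and every continuation is accepted.
        a   b   c  
>  s0   s3  s3  s1 
   s1   s3  s2  s3 
 * s2   s2  s2  s2 
   s3   s3  s3  s3 
(> = start, * = accepting)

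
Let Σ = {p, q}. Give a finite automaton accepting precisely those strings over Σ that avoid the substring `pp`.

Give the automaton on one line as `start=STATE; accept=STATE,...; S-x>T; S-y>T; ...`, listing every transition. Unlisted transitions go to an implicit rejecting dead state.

start=A; accept=A,B; A-p>B; A-q>A; B-p>C; B-q>A; C-p>C; C-q>C

Track partial matches of the forbidden pattern `pp`. State C is a dead state reached once `pp` has occurred; every other state accepts. A means no part of `pp` is currently matched.
A 3-state machine:
       p  q 
>* A   B  A 
 * B   C  A 
   C   C  C 
(> = start, * = accepting)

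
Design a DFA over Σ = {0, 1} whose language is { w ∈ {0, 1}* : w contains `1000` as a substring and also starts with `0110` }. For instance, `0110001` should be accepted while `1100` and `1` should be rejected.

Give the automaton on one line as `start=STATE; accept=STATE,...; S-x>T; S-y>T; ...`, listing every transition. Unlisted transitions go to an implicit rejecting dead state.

Run two small machines in parallel and take their product. The first has 5 states tracking whether and how much of `1000` has been seen; the second has 6 states tracking whether the input so far still matches the prefix `0110`. A product state is a pair (one from each), accepting exactly when both do. Minimizing collapses redundant product states.
A 9-state machine:
        0   1  
>  q0   q1  q2 
   q1   q2  q3 
   q2   q2  q2 
   q3   q2  q4 
   q4   q5  q2 
   q5   q6  q7 
   q6   q8  q7 
   q7   q5  q7 
 * q8   q8  q8 
(> = start, * = accepting)

start=q0; accept=q8; q0-0>q1; q0-1>q2; q1-0>q2; q1-1>q3; q2-0>q2; q2-1>q2; q3-0>q2; q3-1>q4; q4-0>q5; q4-1>q2; q5-0>q6; q5-1>q7; q6-0>q8; q6-1>q7; q7-0>q5; q7-1>q7; q8-0>q8; q8-1>q8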